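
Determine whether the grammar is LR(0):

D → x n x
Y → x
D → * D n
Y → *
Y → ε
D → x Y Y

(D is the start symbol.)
A grammar is LR(0) if no state in the canonical LR(0) collection has:
  - both a shift item (dot before a terminal) and a complete item (shift-reduce conflict), or
  - two or more complete items (reduce-reduce conflict; the accept item [D' → D .] counts as a complete item here).

Augment with D' → D and build the canonical LR(0) collection (I0 = CLOSURE({[D' → . D]}), then GOTO on every symbol after a dot until no new states appear). It has 12 states:
  I0: { [D → . * D n], [D → . x Y Y], [D → . x n x], [D' → . D] }  — shift
  I1: { [D → * . D n], [D → . * D n], [D → . x Y Y], [D → . x n x] }  — shift
  I2: { [D' → D .] }  — accept
  I3: { [D → x . Y Y], [D → x . n x], [Y → . *], [Y → . x], [Y → .] }  — shift, reduce
  I4: { [Y → * .] }  — reduce
  I5: { [D → x Y . Y], [Y → . *], [Y → . x], [Y → .] }  — shift, reduce
  I6: { [D → x n . x] }  — shift
  I7: { [Y → x .] }  — reduce
  I8: { [D → x n x .] }  — reduce
  I9: { [D → x Y Y .] }  — reduce
  I10: { [D → * D . n] }  — shift
  I11: { [D → * D n .] }  — reduce

Conflict in state I3:
  Shift-reduce conflict between [Y → .] and [D → x . n x]
So the grammar is NOT LR(0).

Answer: No. Shift-reduce conflict between [Y → .] and [D → x . n x]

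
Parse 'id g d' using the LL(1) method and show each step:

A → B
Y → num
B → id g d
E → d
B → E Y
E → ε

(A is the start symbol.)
LL(1) parsing maintains a stack (initially the start symbol over $) and the input. At each step: if the stack top is a terminal, match it against the current input token; if it is a non-terminal N, replace it with the RHS of M[N, lookahead] (the unique production whose predict set contains the lookahead).

Stack is shown with the top on the left.

Stack     Input     Action
--------------------------
A $       id g d $  output A → B
B $       id g d $  output B → id g d
id g d $  id g d $  match 'id'
g d $     g d $     match 'g'
d $       d $       match 'd'
$         $         accept

The string is accepted.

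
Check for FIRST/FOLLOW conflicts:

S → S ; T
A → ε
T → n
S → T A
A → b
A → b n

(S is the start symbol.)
No FIRST/FOLLOW conflicts.

Nullable non-terminals: A.

A: nullable alternative(s) A → ε; FOLLOW(A) = { $, ';' }
  A → ε: FIRST \ {ε} = { } — this is the only nullable alternative, skip
  A → b: FIRST \ {ε} = { 'b' } — disjoint from FOLLOW(A)
  A → b n: FIRST \ {ε} = { 'b' } — disjoint from FOLLOW(A)

S, T have no nullable alternative, so no FIRST/FOLLOW check is needed there.

No FIRST/FOLLOW conflicts found.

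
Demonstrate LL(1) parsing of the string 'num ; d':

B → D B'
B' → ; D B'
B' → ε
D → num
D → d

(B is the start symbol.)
Stack is shown with the top on the left.

Stack     Input      Action
---------------------------
B $       num ; d $  output B → D B'
D B' $    num ; d $  output D → num
num B' $  num ; d $  match 'num'
B' $      ; d $      output B' → ; D B'
; D B' $  ; d $      match ';'
D B' $    d $        output D → d
d B' $    d $        match 'd'
B' $      $          output B' → ε
$         $          accept

The string is accepted.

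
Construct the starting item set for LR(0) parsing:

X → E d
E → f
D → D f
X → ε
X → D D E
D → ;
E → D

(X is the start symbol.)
First, augment the grammar with X' → X
I₀ = CLOSURE({ [X' → . X] }):
  [X' → . X] has the dot before X: add [X → . E d], [X → .], [X → . D D E]
  [X → . E d] has the dot before E: add [E → . f], [E → . D]
  [X → . D D E] has the dot before D: add [D → . D f], [D → . ;]
No further items can be added.

I₀ = { [D → . ;], [D → . D f], [E → . D], [E → . f], [X → . D D E], [X → . E d], [X → .], [X' → . X] }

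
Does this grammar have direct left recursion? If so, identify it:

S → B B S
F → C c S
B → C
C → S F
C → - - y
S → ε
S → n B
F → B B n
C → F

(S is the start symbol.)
Direct left recursion occurs when N → N α for some non-terminal N (the right-hand side begins with the left-hand side itself).

S → B B S: starts with B
F → C c S: starts with C
B → C: starts with C
C → S F: starts with S
C → - - y: starts with '-'
S → ε: starts with ε
S → n B: starts with n
F → B B n: starts with B
C → F: starts with F

No direct left recursion found.

Answer: No direct left recursion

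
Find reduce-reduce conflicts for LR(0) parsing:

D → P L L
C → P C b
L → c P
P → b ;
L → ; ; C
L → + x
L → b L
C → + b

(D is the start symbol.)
No reduce-reduce conflicts

A reduce-reduce conflict occurs when an LR(0) state has two complete items [A → α .] and [B → β .] — both call for a reduction, and with no lookahead the parser cannot choose between them.

Augment with D' → D and build the canonical LR(0) collection (I0 = CLOSURE({[D' → . D]}), then GOTO on every symbol after a dot until no new states appear). It has 21 states:
  I0: { [D → . P L L], [D' → . D], [P → . b ;] }  — shift
  I1: { [D' → D .] }  — accept
  I2: { [D → P . L L], [L → . + x], [L → . ; ; C], [L → . b L], [L → . c P] }  — shift
  I3: { [P → b . ;] }  — shift
  I4: { [P → b ; .] }  — reduce
  I5: { [L → + . x] }  — shift
  I6: { [L → ; . ; C] }  — shift
  I7: { [D → P L . L], [L → . + x], [L → . ; ; C], [L → . b L], [L → . c P] }  — shift
  I8: { [L → . + x], [L → . ; ; C], [L → . b L], [L → . c P], [L → b . L] }  — shift
  I9: { [L → c . P], [P → . b ;] }  — shift
  I10: { [L → c P .] }  — reduce
  I11: { [L → b L .] }  — reduce
  I12: { [D → P L L .] }  — reduce
  I13: { [C → . + b], [C → . P C b], [L → ; ; . C], [P → . b ;] }  — shift
  I14: { [C → + . b] }  — shift
  I15: { [L → ; ; C .] }  — reduce
  I16: { [C → . + b], [C → . P C b], [C → P . C b], [P → . b ;] }  — shift
  I17: { [C → P C . b] }  — shift
  I18: { [C → P C b .] }  — reduce
  I19: { [C → + b .] }  — reduce
  I20: { [L → + x .] }  — reduce

No state contains more than one complete item.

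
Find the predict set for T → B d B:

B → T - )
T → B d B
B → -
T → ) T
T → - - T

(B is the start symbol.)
{ ')', '-' }

PREDICT(T → B d B) = (FIRST(RHS) \ {ε}) ∪ (FOLLOW(T) if ε ∈ FIRST(RHS), i.e. RHS ⇒* ε)
FIRST(B) = { ')', '-' }
FIRST(B d B) = { ')', '-' }
ε ∉ FIRST(B d B), so FOLLOW(T) is not added.
PREDICT(T → B d B) = { ')', '-' }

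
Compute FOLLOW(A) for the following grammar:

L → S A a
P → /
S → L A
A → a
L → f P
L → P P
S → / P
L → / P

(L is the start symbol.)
{ 'a' }

To compute FOLLOW(A), find every occurrence of A on a right-hand side N → α A β: add FIRST(β) \ {ε}, and if β is empty or nullable also add FOLLOW(N). Iterate to a fixed point.

In L → S A a: A is followed by a, add FIRST(a) \ {ε} = { 'a' }
In S → L A: A is at the end, add FOLLOW(S)

The FOLLOW sets referred to above (computed the same way, to a fixed point):
  FOLLOW(S) = { 'a' }

Taking the union: FOLLOW(A) = { 'a' }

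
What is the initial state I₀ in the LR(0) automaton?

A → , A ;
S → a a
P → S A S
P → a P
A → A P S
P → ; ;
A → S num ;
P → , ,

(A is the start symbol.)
First, augment the grammar with A' → A
I₀ = CLOSURE({ [A' → . A] }):
  [A' → . A] has the dot before A: add [A → . , A ;], [A → . A P S], [A → . S num ;]
  [A → . S num ;] has the dot before S: add [S → . a a]
No further items can be added.

I₀ = { [A → . , A ;], [A → . A P S], [A → . S num ;], [A' → . A], [S → . a a] }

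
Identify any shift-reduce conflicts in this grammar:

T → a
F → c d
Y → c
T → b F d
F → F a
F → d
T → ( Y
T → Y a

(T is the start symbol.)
No shift-reduce conflicts

A shift-reduce conflict occurs when an LR(0) state has both:
  - a complete (reduce) item [A → α .] (dot at the end), and
  - a shift item [B → β . c γ] (dot before a terminal).

Augment with T' → T and build the canonical LR(0) collection (I0 = CLOSURE({[T' → . T]}), then GOTO on every symbol after a dot until no new states appear). It has 15 states:
  I0: { [T → . ( Y], [T → . Y a], [T → . a], [T → . b F d], [T' → . T], [Y → . c] }  — shift
  I1: { [T → ( . Y], [Y → . c] }  — shift
  I2: { [T' → T .] }  — accept
  I3: { [T → Y . a] }  — shift
  I4: { [T → a .] }  — reduce
  I5: { [F → . F a], [F → . c d], [F → . d], [T → b . F d] }  — shift
  I6: { [Y → c .] }  — reduce
  I7: { [F → F . a], [T → b F . d] }  — shift
  I8: { [F → c . d] }  — shift
  I9: { [F → d .] }  — reduce
  I10: { [F → c d .] }  — reduce
  I11: { [F → F a .] }  — reduce
  I12: { [T → b F d .] }  — reduce
  I13: { [T → Y a .] }  — reduce
  I14: { [T → ( Y .] }  — reduce

No state contains both a complete item and a shift item.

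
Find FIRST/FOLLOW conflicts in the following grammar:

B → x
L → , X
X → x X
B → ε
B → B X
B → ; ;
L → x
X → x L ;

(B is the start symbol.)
A FIRST/FOLLOW conflict occurs when a non-terminal N has a nullable alternative N → β (β ⇒* ε) and another alternative N → α with FIRST(α) ∩ FOLLOW(N) ≠ ∅: on such a lookahead the parser cannot decide between expanding α and letting N vanish via β.

Nullable non-terminals: B.
FIRST sets used below: FIRST(B) = { ';', 'x', ε }, FIRST(X) = { 'x' }

B: nullable alternative(s) B → ε; FOLLOW(B) = { $, 'x' }
  B → x: FIRST \ {ε} = { 'x' } — overlaps FOLLOW(B) on { 'x' }: CONFLICT
  B → ε: FIRST \ {ε} = { } — this is the only nullable alternative, skip
  B → B X: FIRST \ {ε} = { ';', 'x' } — overlaps FOLLOW(B) on { 'x' }: CONFLICT
  B → ; ;: FIRST \ {ε} = { ';' } — disjoint from FOLLOW(B)

L, X have no nullable alternative, so no FIRST/FOLLOW check is needed there.

So the grammar has 2 FIRST/FOLLOW conflicts (marked CONFLICT above).

Answer: Yes. B → x with FOLLOW(B) on { 'x' }; B → B X with FOLLOW(B) on { 'x' }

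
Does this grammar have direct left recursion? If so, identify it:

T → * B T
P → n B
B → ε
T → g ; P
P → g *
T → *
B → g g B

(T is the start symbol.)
No direct left recursion

T → * B T: starts with '*'
P → n B: starts with n
B → ε: starts with ε
T → g ; P: starts with g
P → g *: starts with g
T → *: starts with '*'
B → g g B: starts with g

No direct left recursion found.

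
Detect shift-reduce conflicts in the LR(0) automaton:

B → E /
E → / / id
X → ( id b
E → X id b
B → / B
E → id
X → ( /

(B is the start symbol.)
A shift-reduce conflict occurs when an LR(0) state has both:
  - a complete (reduce) item [A → α .] (dot at the end), and
  - a shift item [B → β . c γ] (dot before a terminal).

Augment with B' → B and build the canonical LR(0) collection (I0 = CLOSURE({[B' → . B]}), then GOTO on every symbol after a dot until no new states appear). It has 16 states:
  I0: { [B → . / B], [B → . E /], [B' → . B], [E → . / / id], [E → . X id b], [E → . id], [X → . ( /], [X → . ( id b] }  — shift
  I1: { [X → ( . /], [X → ( . id b] }  — shift
  I2: { [B → . / B], [B → . E /], [B → / . B], [E → . / / id], [E → . X id b], [E → . id], [E → / . / id], [X → . ( /], [X → . ( id b] }  — shift
  I3: { [B' → B .] }  — accept
  I4: { [B → E . /] }  — shift
  I5: { [E → X . id b] }  — shift
  I6: { [E → id .] }  — reduce
  I7: { [E → X id . b] }  — shift
  I8: { [E → X id b .] }  — reduce
  I9: { [B → E / .] }  — reduce
  I10: { [B → . / B], [B → . E /], [B → / . B], [E → . / / id], [E → . X id b], [E → . id], [E → / . / id], [E → / / . id], [X → . ( /], [X → . ( id b] }  — shift
  I11: { [B → / B .] }  — reduce
  I12: { [E → / / id .], [E → id .] }  — 2 reduces
  I13: { [X → ( / .] }  — reduce
  I14: { [X → ( id . b] }  — shift
  I15: { [X → ( id b .] }  — reduce

No state contains both a complete item and a shift item.

Answer: No shift-reduce conflicts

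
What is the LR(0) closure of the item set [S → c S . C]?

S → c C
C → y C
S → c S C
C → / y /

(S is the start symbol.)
To compute CLOSURE, for each item [A → α.Bβ] where B is a non-terminal, add [B → .γ] for all productions B → γ; repeat for the newly added items until nothing changes.

Start with: [S → c S . C]
  [S → c S . C] has the dot before C: add [C → . y C], [C → . / y /]
No further items can be added.

CLOSURE = { [C → . / y /], [C → . y C], [S → c S . C] }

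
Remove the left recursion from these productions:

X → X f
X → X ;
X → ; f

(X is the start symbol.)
X is directly left-recursive. The standard transformation for
  A → A α₁ | ... | A α_m | β₁ | ... | β_n
is
  A  → β₁ A' | ... | β_n A'
  A' → α₁ A' | ... | α_m A' | ε

X → ; f becomes X → ; f X'
X → X f becomes X' → f X'
X → X ; becomes X' → ; X'
Add X' → ε

Resulting grammar:
X → ; f X'
X' → f X'
X' → ; X'
X' → ε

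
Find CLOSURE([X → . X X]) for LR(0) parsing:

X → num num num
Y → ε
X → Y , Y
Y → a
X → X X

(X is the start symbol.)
{ [X → . X X], [X → . Y , Y], [X → . num num num], [Y → . a], [Y → .] }

Start with: [X → . X X]
  [X → . X X] has the dot before X: add [X → . num num num], [X → . Y , Y]
  [X → . Y , Y] has the dot before Y: add [Y → .], [Y → . a]
No further items can be added.

CLOSURE = { [X → . X X], [X → . Y , Y], [X → . num num num], [Y → . a], [Y → .] }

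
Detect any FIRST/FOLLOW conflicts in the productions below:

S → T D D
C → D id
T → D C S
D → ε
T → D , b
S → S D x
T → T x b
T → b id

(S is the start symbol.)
A FIRST/FOLLOW conflict occurs when a non-terminal N has a nullable alternative N → β (β ⇒* ε) and another alternative N → α with FIRST(α) ∩ FOLLOW(N) ≠ ∅: on such a lookahead the parser cannot decide between expanding α and letting N vanish via β.

Nullable non-terminals: D.
D has a nullable alternative but only one production, so nothing to check.

C, S, T have no nullable alternative, so no FIRST/FOLLOW check is needed there.

No FIRST/FOLLOW conflicts found.

Answer: No FIRST/FOLLOW conflicts.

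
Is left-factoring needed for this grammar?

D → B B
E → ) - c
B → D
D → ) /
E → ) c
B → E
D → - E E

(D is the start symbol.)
Left-factoring is needed when two productions for the same non-terminal
share a common prefix on the right-hand side.

Productions for D:
  D → B B
  D → ) /
  D → - E E
Productions for E:
  E → ) - c
  E → ) c
Productions for B:
  B → D
  B → E

Found common prefix ')' in productions for E

Answer: Yes, E has productions with common prefix ')'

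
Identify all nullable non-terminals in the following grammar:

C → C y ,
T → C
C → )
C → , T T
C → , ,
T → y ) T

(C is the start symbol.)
None

There are no ε-productions, so no non-terminal can derive ε.
No non-terminals are nullable.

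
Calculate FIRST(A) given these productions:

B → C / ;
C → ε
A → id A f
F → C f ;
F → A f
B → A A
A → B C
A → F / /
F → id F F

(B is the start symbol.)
To compute FIRST(A), examine every production with A on the left-hand side, reading each right-hand side left to right until a non-nullable symbol is reached.

FIRST sets of the other non-terminals involved (by the same procedure, iterated to a fixed point):
  FIRST(B) = { '/', 'f', 'id' }
  FIRST(F) = { '/', 'f', 'id' }

From A → id A f:
  - id is a terminal: add 'id' and stop
From A → B C:
  - B is a non-terminal: add FIRST(B) \ {ε} = { '/', 'f', 'id' }
    B is not nullable, so stop
From A → F / /:
  - F is a non-terminal: add FIRST(F) \ {ε} = { '/', 'f', 'id' }
    F is not nullable, so stop

Collecting: FIRST(A) = { '/', 'f', 'id' }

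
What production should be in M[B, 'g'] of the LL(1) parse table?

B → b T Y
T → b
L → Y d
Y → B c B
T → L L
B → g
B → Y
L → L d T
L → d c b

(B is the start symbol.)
To find M[B, 'g'], we find productions for B where 'g' is in the predict set (PREDICT(N → α) = (FIRST(α) \ {ε}) ∪ (FOLLOW(N) if α ⇒* ε)).

Relevant sets:
  FIRST(Y) = { 'b', 'g' }

B → b T Y: PREDICT = { 'b' }
B → g: PREDICT = { 'g' }
  'g' is in predict set, so this production goes in M[B, 'g']
B → Y: PREDICT = { 'b', 'g' }
  'g' is in predict set, so this production goes in M[B, 'g']

M[B, 'g'] = B → g, B → Y  (a multiply-defined cell — the grammar is not LL(1))

Answer: B → g, B → Y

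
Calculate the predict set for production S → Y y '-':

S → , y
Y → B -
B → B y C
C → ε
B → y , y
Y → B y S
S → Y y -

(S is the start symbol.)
PREDICT(S → Y y '-') = (FIRST(RHS) \ {ε}) ∪ (FOLLOW(S) if ε ∈ FIRST(RHS), i.e. RHS ⇒* ε)
FIRST(Y) = { 'y' }
FIRST(Y y '-') = { 'y' }
ε ∉ FIRST(Y y '-'), so FOLLOW(S) is not added.
PREDICT(S → Y y '-') = { 'y' }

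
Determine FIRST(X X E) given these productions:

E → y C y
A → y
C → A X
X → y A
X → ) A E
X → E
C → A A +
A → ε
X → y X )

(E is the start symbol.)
FIRST sets of the non-terminals involved (from the grammar, by fixed-point iteration):
  FIRST(X) = { ')', 'y' }

To compute FIRST(X X E), process the symbols left to right:
Symbol X is a non-terminal. Add FIRST(X) \ {ε} = { ')', 'y' }
X is not nullable (ε ∉ FIRST(X)), so stop here.
FIRST(X X E) = { ')', 'y' }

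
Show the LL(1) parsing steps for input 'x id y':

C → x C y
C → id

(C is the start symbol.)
LL(1) parsing maintains a stack (initially the start symbol over $) and the input. At each step: if the stack top is a terminal, match it against the current input token; if it is a non-terminal N, replace it with the RHS of M[N, lookahead] (the unique production whose predict set contains the lookahead).

Stack is shown with the top on the left.

Stack    Input     Action
-------------------------
C $      x id y $  output C → x C y
x C y $  x id y $  match 'x'
C y $    id y $    output C → id
id y $   id y $    match 'id'
y $      y $       match 'y'
$        $         accept

The string is accepted.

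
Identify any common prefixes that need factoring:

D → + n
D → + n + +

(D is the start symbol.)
Yes, D has productions with common prefix '+ n'

Left-factoring is needed when two productions for the same non-terminal
share a common prefix on the right-hand side.

Productions for D:
  D → + n
  D → + n + +

Found common prefix '+ n' in productions for D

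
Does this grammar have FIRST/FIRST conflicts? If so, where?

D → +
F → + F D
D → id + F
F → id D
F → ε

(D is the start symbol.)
Productions for D:
  D → +: FIRST = { '+' }
  D → id + F: FIRST = { 'id' }
Productions for F:
  F → + F D: FIRST = { '+' }
  F → id D: FIRST = { 'id' }
  F → ε: FIRST = { ε }

All alternatives of each non-terminal have pairwise disjoint FIRST sets.

Answer: No FIRST/FIRST conflicts.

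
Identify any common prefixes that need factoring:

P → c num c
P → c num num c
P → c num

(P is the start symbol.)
Left-factoring is needed when two productions for the same non-terminal
share a common prefix on the right-hand side.

Productions for P:
  P → c num c
  P → c num num c
  P → c num

Found common prefix 'c num' in productions for P

Answer: Yes, P has productions with common prefix 'c num'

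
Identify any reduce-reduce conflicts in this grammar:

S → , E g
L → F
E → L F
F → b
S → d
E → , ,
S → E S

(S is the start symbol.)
No reduce-reduce conflicts

Augment with S' → S and build the canonical LR(0) collection (I0 = CLOSURE({[S' → . S]}), then GOTO on every symbol after a dot until no new states appear). It has 14 states:
  I0: { [E → . , ,], [E → . L F], [F → . b], [L → . F], [S → . , E g], [S → . E S], [S → . d], [S' → . S] }  — shift
  I1: { [E → , . ,], [E → . , ,], [E → . L F], [F → . b], [L → . F], [S → , . E g] }  — shift
  I2: { [E → . , ,], [E → . L F], [F → . b], [L → . F], [S → . , E g], [S → . E S], [S → . d], [S → E . S] }  — shift
  I3: { [L → F .] }  — reduce
  I4: { [E → L . F], [F → . b] }  — shift
  I5: { [S' → S .] }  — accept
  I6: { [F → b .] }  — reduce
  I7: { [S → d .] }  — reduce
  I8: { [E → L F .] }  — reduce
  I9: { [S → E S .] }  — reduce
  I10: { [E → , , .], [E → , . ,] }  — shift, reduce
  I11: { [S → , E . g] }  — shift
  I12: { [S → , E g .] }  — reduce
  I13: { [E → , , .] }  — reduce

No state contains more than one complete item.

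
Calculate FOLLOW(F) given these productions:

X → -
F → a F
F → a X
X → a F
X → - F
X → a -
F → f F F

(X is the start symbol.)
In F → a F: F is at the end; this adds FOLLOW(F) to itself — nothing new
In X → a F: F is at the end, add FOLLOW(X)
In X → - F: F is at the end, add FOLLOW(X)
In F → f F F: F is followed by F, add FIRST(F) \ {ε} = { 'a', 'f' }
In F → f F F: F is at the end; this adds FOLLOW(F) to itself — nothing new

The FOLLOW sets referred to above (computed the same way, to a fixed point):
  FOLLOW(X) = { $, 'a', 'f' }

Taking the union: FOLLOW(F) = { $, 'a', 'f' }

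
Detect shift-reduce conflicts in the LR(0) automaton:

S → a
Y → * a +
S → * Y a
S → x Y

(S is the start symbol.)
No shift-reduce conflicts

Augment with S' → S and build the canonical LR(0) collection (I0 = CLOSURE({[S' → . S]}), then GOTO on every symbol after a dot until no new states appear). It has 11 states:
  I0: { [S → . * Y a], [S → . a], [S → . x Y], [S' → . S] }  — shift
  I1: { [S → * . Y a], [Y → . * a +] }  — shift
  I2: { [S' → S .] }  — accept
  I3: { [S → a .] }  — reduce
  I4: { [S → x . Y], [Y → . * a +] }  — shift
  I5: { [Y → * . a +] }  — shift
  I6: { [S → x Y .] }  — reduce
  I7: { [Y → * a . +] }  — shift
  I8: { [Y → * a + .] }  — reduce
  I9: { [S → * Y . a] }  — shift
  I10: { [S → * Y a .] }  — reduce

No state contains both a complete item and a shift item.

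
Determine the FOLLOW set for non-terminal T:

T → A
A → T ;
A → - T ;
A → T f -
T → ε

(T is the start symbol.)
{ $, ';', 'f' }

T is the start symbol, so $ ∈ FOLLOW(T).
In A → T ;: T is followed by ';', add FIRST(';') \ {ε} = { ';' }
In A → - T ;: T is followed by ';', add FIRST(';') \ {ε} = { ';' }
In A → T f -: T is followed by f '-', add FIRST(f '-') \ {ε} = { 'f' }

Taking the union: FOLLOW(T) = { $, ';', 'f' }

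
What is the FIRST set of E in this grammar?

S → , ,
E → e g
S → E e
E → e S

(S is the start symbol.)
To compute FIRST(E), examine every production with E on the left-hand side, reading each right-hand side left to right until a non-nullable symbol is reached.

From E → e g:
  - e is a terminal: add 'e' and stop
From E → e S:
  - e is a terminal: add 'e' and stop

Collecting: FIRST(E) = { 'e' }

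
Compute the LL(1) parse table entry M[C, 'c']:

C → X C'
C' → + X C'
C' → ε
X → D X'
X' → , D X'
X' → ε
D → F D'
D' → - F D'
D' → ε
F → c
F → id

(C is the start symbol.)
C → X C'

To find M[C, 'c'], we find productions for C where 'c' is in the predict set (PREDICT(N → α) = (FIRST(α) \ {ε}) ∪ (FOLLOW(N) if α ⇒* ε)).

Relevant sets:
  FIRST(X) = { 'c', 'id' }

C → X C': PREDICT = { 'c', 'id' }
  'c' is in predict set, so this production goes in M[C, 'c']

M[C, 'c'] = C → X C'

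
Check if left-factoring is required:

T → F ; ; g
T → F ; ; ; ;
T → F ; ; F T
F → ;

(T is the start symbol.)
Left-factoring is needed when two productions for the same non-terminal
share a common prefix on the right-hand side.

Productions for T:
  T → F ; ; g
  T → F ; ; ; ;
  T → F ; ; F T

Found common prefix 'F ; ;' in productions for T

Answer: Yes, T has productions with common prefix 'F ; ;'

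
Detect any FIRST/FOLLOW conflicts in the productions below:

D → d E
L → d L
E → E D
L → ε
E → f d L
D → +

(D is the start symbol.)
Yes. L → d L with FOLLOW(L) on { 'd' }

A FIRST/FOLLOW conflict occurs when a non-terminal N has a nullable alternative N → β (β ⇒* ε) and another alternative N → α with FIRST(α) ∩ FOLLOW(N) ≠ ∅: on such a lookahead the parser cannot decide between expanding α and letting N vanish via β.

Nullable non-terminals: L.

L: nullable alternative(s) L → ε; FOLLOW(L) = { $, '+', 'd' }
  L → d L: FIRST \ {ε} = { 'd' } — overlaps FOLLOW(L) on { 'd' }: CONFLICT
  L → ε: FIRST \ {ε} = { } — this is the only nullable alternative, skip

D, E have no nullable alternative, so no FIRST/FOLLOW check is needed there.

So the grammar has 1 FIRST/FOLLOW conflict (marked CONFLICT above).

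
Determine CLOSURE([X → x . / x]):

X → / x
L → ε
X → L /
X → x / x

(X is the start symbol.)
{ [X → x . / x] }

Start with: [X → x . / x]
The dot precedes the terminal '/', so nothing is added.

CLOSURE = { [X → x . / x] }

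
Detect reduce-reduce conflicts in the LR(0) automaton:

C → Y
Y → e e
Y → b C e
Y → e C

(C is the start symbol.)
Augment with C' → C and build the canonical LR(0) collection (I0 = CLOSURE({[C' → . C]}), then GOTO on every symbol after a dot until no new states appear). It has 9 states:
  I0: { [C → . Y], [C' → . C], [Y → . b C e], [Y → . e C], [Y → . e e] }  — shift
  I1: { [C' → C .] }  — accept
  I2: { [C → Y .] }  — reduce
  I3: { [C → . Y], [Y → . b C e], [Y → . e C], [Y → . e e], [Y → b . C e] }  — shift
  I4: { [C → . Y], [Y → . b C e], [Y → . e C], [Y → . e e], [Y → e . C], [Y → e . e] }  — shift
  I5: { [Y → e C .] }  — reduce
  I6: { [C → . Y], [Y → . b C e], [Y → . e C], [Y → . e e], [Y → e . C], [Y → e . e], [Y → e e .] }  — shift, reduce
  I7: { [Y → b C . e] }  — shift
  I8: { [Y → b C e .] }  — reduce

No state contains more than one complete item.

Answer: No reduce-reduce conflicts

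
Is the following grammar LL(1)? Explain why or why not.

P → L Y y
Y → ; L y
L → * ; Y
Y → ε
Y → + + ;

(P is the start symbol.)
No. Predict set conflict for Y: { ';' }

Relevant sets:
  FOLLOW(Y) = { '+', ';', 'y' }

For Y:
  PREDICT(Y → ';' L y) = { ';' }
  PREDICT(Y → ε) = { '+', ';', 'y' }
  PREDICT(Y → '+' '+' ';') = { '+' }
P, L have a single production, so nothing to check there.

Conflict found: Predict set conflict for Y: { ';' }
The grammar is NOT LL(1).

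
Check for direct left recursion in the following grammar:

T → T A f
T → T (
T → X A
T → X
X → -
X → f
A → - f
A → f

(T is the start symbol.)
Yes, T is left-recursive

T → T A f: LEFT RECURSIVE (starts with T)
T → T (: LEFT RECURSIVE (starts with T)
T → X A: starts with X
T → X: starts with X
X → -: starts with '-'
X → f: starts with f
A → - f: starts with '-'
A → f: starts with f

The grammar has direct left recursion on: T.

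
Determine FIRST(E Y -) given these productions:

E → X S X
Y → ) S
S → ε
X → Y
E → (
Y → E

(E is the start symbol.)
{ '(', ')' }

FIRST sets of the non-terminals involved (from the grammar, by fixed-point iteration):
  FIRST(E) = { '(', ')' }

To compute FIRST(E Y -), process the symbols left to right:
Symbol E is a non-terminal. Add FIRST(E) \ {ε} = { '(', ')' }
E is not nullable (ε ∉ FIRST(E)), so stop here.
FIRST(E Y -) = { '(', ')' }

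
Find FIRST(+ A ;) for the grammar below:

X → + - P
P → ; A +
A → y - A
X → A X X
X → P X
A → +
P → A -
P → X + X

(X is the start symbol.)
To compute FIRST(+ A ;), process the symbols left to right:
Symbol + is a terminal. Add '+' and stop.
FIRST(+ A ;) = { '+' }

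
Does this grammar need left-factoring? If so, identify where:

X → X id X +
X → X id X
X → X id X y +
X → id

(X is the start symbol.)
Yes, X has productions with common prefix 'X id X'

Left-factoring is needed when two productions for the same non-terminal
share a common prefix on the right-hand side.

Productions for X:
  X → X id X +
  X → X id X
  X → X id X y +
  X → id

Found common prefix 'X id X' in productions for X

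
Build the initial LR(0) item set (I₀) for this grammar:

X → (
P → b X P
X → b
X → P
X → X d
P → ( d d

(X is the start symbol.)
First, augment the grammar with X' → X
I₀ = CLOSURE({ [X' → . X] }):
  [X' → . X] has the dot before X: add [X → . (], [X → . b], [X → . P], [X → . X d]
  [X → . P] has the dot before P: add [P → . b X P], [P → . ( d d]
No further items can be added.

I₀ = { [P → . ( d d], [P → . b X P], [X → . (], [X → . P], [X → . X d], [X → . b], [X' → . X] }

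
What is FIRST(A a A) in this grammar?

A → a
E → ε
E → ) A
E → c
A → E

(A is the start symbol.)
FIRST sets of the non-terminals involved (from the grammar, by fixed-point iteration):
  FIRST(A) = { ')', 'a', 'c', ε }

To compute FIRST(A a A), process the symbols left to right:
Symbol A is a non-terminal. Add FIRST(A) \ {ε} = { ')', 'a', 'c' }
A is nullable (ε ∈ FIRST(A)), continue to the next symbol.
Symbol a is a terminal. Add 'a' and stop.
FIRST(A a A) = { ')', 'a', 'c' }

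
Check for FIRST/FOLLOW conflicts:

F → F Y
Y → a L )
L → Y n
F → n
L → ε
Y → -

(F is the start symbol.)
No FIRST/FOLLOW conflicts.

Nullable non-terminals: L.
FIRST sets used below: FIRST(Y) = { '-', 'a' }

L: nullable alternative(s) L → ε; FOLLOW(L) = { ')' }
  L → Y n: FIRST \ {ε} = { '-', 'a' } — disjoint from FOLLOW(L)
  L → ε: FIRST \ {ε} = { } — this is the only nullable alternative, skip

F, Y have no nullable alternative, so no FIRST/FOLLOW check is needed there.

No FIRST/FOLLOW conflicts found.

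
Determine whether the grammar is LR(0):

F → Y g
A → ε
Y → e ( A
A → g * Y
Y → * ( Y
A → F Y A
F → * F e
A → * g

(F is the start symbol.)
A grammar is LR(0) if no state in the canonical LR(0) collection has:
  - both a shift item (dot before a terminal) and a complete item (shift-reduce conflict), or
  - two or more complete items (reduce-reduce conflict; the accept item [F' → F .] counts as a complete item here).

Augment with F' → F and build the canonical LR(0) collection (I0 = CLOSURE({[F' → . F]}), then GOTO on every symbol after a dot until no new states appear). It has 21 states:
  I0: { [F → . * F e], [F → . Y g], [F' → . F], [Y → . * ( Y], [Y → . e ( A] }  — shift
  I1: { [F → * . F e], [F → . * F e], [F → . Y g], [Y → * . ( Y], [Y → . * ( Y], [Y → . e ( A] }  — shift
  I2: { [F' → F .] }  — accept
  I3: { [F → Y . g] }  — shift
  I4: { [Y → e . ( A] }  — shift
  I5: { [A → . * g], [A → . F Y A], [A → . g * Y], [A → .], [F → . * F e], [F → . Y g], [Y → . * ( Y], [Y → . e ( A], [Y → e ( . A] }  — shift, reduce
  I6: { [A → * . g], [F → * . F e], [F → . * F e], [F → . Y g], [Y → * . ( Y], [Y → . * ( Y], [Y → . e ( A] }  — shift
  I7: { [Y → e ( A .] }  — reduce
  I8: { [A → F . Y A], [Y → . * ( Y], [Y → . e ( A] }  — shift
  I9: { [A → g . * Y] }  — shift
  I10: { [A → g * . Y], [Y → . * ( Y], [Y → . e ( A] }  — shift
  I11: { [Y → * . ( Y] }  — shift
  I12: { [A → g * Y .] }  — reduce
  I13: { [Y → * ( . Y], [Y → . * ( Y], [Y → . e ( A] }  — shift
  I14: { [Y → * ( Y .] }  — reduce
  I15: { [A → . * g], [A → . F Y A], [A → . g * Y], [A → .], [A → F Y . A], [F → . * F e], [F → . Y g], [Y → . * ( Y], [Y → . e ( A] }  — shift, reduce
  I16: { [A → F Y A .] }  — reduce
  I17: { [F → * F . e] }  — shift
  I18: { [A → * g .] }  — reduce
  I19: { [F → * F e .] }  — reduce
  I20: { [F → Y g .] }  — reduce

Conflict in state I5:
  Shift-reduce conflict between [A → .] and [A → . * g]
So the grammar is NOT LR(0).

Answer: No. Shift-reduce conflict between [A → .] and [A → . * g]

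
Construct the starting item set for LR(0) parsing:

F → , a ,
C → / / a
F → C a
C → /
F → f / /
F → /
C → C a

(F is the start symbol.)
{ [C → . / / a], [C → . /], [C → . C a], [F → . , a ,], [F → . /], [F → . C a], [F → . f / /], [F' → . F] }

First, augment the grammar with F' → F
I₀ = CLOSURE({ [F' → . F] }):
  [F' → . F] has the dot before F: add [F → . , a ,], [F → . C a], [F → . f / /], [F → . /]
  [F → . C a] has the dot before C: add [C → . / / a], [C → . /], [C → . C a]
No further items can be added.

I₀ = { [C → . / / a], [C → . /], [C → . C a], [F → . , a ,], [F → . /], [F → . C a], [F → . f / /], [F' → . F] }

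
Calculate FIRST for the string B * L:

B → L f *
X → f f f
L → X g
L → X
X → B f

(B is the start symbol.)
FIRST sets of the non-terminals involved (from the grammar, by fixed-point iteration):
  FIRST(B) = { 'f' }

To compute FIRST(B * L), process the symbols left to right:
Symbol B is a non-terminal. Add FIRST(B) \ {ε} = { 'f' }
B is not nullable (ε ∉ FIRST(B)), so stop here.
FIRST(B * L) = { 'f' }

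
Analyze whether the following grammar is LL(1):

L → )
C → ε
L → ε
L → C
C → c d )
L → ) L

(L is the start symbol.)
A grammar is LL(1) if for each non-terminal N with multiple productions, the predict sets of those productions are pairwise disjoint, where PREDICT(N → α) = (FIRST(α) \ {ε}) ∪ (FOLLOW(N) if α ⇒* ε).

Relevant sets:
  FIRST(C) = { 'c', ε }
  FOLLOW(L) = { $ }
  FOLLOW(C) = { $ }

For L:
  PREDICT(L → ')') = { ')' }
  PREDICT(L → ε) = { $ }
  PREDICT(L → C) = { $, 'c' }
  PREDICT(L → ')' L) = { ')' }
For C:
  PREDICT(C → ε) = { $ }
  PREDICT(C → c d ')') = { 'c' }

Conflict found: Predict set conflict for L: { ')' }
The grammar is NOT LL(1).

Answer: No. Predict set conflict for L: { ')' }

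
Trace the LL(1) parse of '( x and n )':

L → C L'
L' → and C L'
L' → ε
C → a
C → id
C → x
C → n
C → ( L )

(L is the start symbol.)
Stack is shown with the top on the left.

Stack            Input          Action
--------------------------------------
L $              ( x and n ) $  output L → C L'
C L' $           ( x and n ) $  output C → ( L )
( L ) L' $       ( x and n ) $  match '('
L ) L' $         x and n ) $    output L → C L'
C L' ) L' $      x and n ) $    output C → x
x L' ) L' $      x and n ) $    match 'x'
L' ) L' $        and n ) $      output L' → and C L'
and C L' ) L' $  and n ) $      match 'and'
C L' ) L' $      n ) $          output C → n
n L' ) L' $      n ) $          match 'n'
L' ) L' $        ) $            output L' → ε
) L' $           ) $            match ')'
L' $             $              output L' → ε
$                $              accept

The string is accepted.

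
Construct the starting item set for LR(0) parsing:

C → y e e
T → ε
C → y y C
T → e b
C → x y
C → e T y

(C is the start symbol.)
First, augment the grammar with C' → C
I₀ = CLOSURE({ [C' → . C] }):
  [C' → . C] has the dot before C: add [C → . y e e], [C → . y y C], [C → . x y], [C → . e T y]
No further items can be added.

I₀ = { [C → . e T y], [C → . x y], [C → . y e e], [C → . y y C], [C' → . C] }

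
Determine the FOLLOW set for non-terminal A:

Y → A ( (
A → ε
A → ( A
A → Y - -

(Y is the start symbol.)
To compute FOLLOW(A), find every occurrence of A on a right-hand side N → α A β: add FIRST(β) \ {ε}, and if β is empty or nullable also add FOLLOW(N). Iterate to a fixed point.

In Y → A ( (: A is followed by '(' '(', add FIRST('(' '(') \ {ε} = { '(' }
In A → ( A: A is at the end; this adds FOLLOW(A) to itself — nothing new

Taking the union: FOLLOW(A) = { '(' }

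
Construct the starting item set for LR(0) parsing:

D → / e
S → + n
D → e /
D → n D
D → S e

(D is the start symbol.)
First, augment the grammar with D' → D
I₀ = CLOSURE({ [D' → . D] }):
  [D' → . D] has the dot before D: add [D → . / e], [D → . e /], [D → . n D], [D → . S e]
  [D → . S e] has the dot before S: add [S → . + n]
No further items can be added.

I₀ = { [D → . / e], [D → . S e], [D → . e /], [D → . n D], [D' → . D], [S → . + n] }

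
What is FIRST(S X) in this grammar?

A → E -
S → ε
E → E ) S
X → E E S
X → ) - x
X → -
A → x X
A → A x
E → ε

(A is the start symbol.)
FIRST sets of the non-terminals involved (from the grammar, by fixed-point iteration):
  FIRST(S) = { ε }
  FIRST(X) = { ')', '-', ε }

To compute FIRST(S X), process the symbols left to right:
Symbol S is a non-terminal. Add FIRST(S) \ {ε} = { }
S is nullable (ε ∈ FIRST(S)), continue to the next symbol.
Symbol X is a non-terminal. Add FIRST(X) \ {ε} = { ')', '-' }
X is nullable (ε ∈ FIRST(X)), continue to the next symbol.
All symbols are nullable, so ε is in the result.
FIRST(S X) = { ')', '-', ε }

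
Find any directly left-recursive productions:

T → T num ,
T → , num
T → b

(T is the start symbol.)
Direct left recursion occurs when N → N α for some non-terminal N (the right-hand side begins with the left-hand side itself).

T → T num ,: LEFT RECURSIVE (starts with T)
T → , num: starts with ','
T → b: starts with b

The grammar has direct left recursion on: T.

Answer: Yes, T is left-recursive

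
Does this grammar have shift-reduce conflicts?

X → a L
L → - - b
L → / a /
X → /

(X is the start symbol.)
Augment with X' → X and build the canonical LR(0) collection (I0 = CLOSURE({[X' → . X]}), then GOTO on every symbol after a dot until no new states appear). It has 11 states:
  I0: { [X → . /], [X → . a L], [X' → . X] }  — shift
  I1: { [X → / .] }  — reduce
  I2: { [X' → X .] }  — accept
  I3: { [L → . - - b], [L → . / a /], [X → a . L] }  — shift
  I4: { [L → - . - b] }  — shift
  I5: { [L → / . a /] }  — shift
  I6: { [X → a L .] }  — reduce
  I7: { [L → / a . /] }  — shift
  I8: { [L → / a / .] }  — reduce
  I9: { [L → - - . b] }  — shift
  I10: { [L → - - b .] }  — reduce

No state contains both a complete item and a shift item.

Answer: No shift-reduce conflicts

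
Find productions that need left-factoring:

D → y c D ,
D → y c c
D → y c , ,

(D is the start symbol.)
Left-factoring is needed when two productions for the same non-terminal
share a common prefix on the right-hand side.

Productions for D:
  D → y c D ,
  D → y c c
  D → y c , ,

Found common prefix 'y c' in productions for D

Answer: Yes, D has productions with common prefix 'y c'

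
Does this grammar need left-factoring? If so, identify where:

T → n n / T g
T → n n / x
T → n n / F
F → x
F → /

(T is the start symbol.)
Left-factoring is needed when two productions for the same non-terminal
share a common prefix on the right-hand side.

Productions for T:
  T → n n / T g
  T → n n / x
  T → n n / F
Productions for F:
  F → x
  F → /

Found common prefix 'n n /' in productions for T

Answer: Yes, T has productions with common prefix 'n n /'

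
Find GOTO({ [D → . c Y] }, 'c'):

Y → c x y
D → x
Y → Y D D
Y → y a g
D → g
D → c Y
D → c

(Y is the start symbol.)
{ [D → c . Y], [Y → . Y D D], [Y → . c x y], [Y → . y a g] }

GOTO(I, 'c') = CLOSURE({ [A → αX.β] : [A → α.Xβ] ∈ I, X = 'c' })

Items with dot before 'c', with the dot advanced:
  [D → . c Y] → [D → c . Y]
Closure of the advanced items:
  [D → c . Y] has the dot before Y: add [Y → . c x y], [Y → . Y D D], [Y → . y a g]

GOTO = { [D → c . Y], [Y → . Y D D], [Y → . c x y], [Y → . y a g] }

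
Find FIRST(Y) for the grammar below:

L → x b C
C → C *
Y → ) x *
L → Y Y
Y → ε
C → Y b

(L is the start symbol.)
From Y → ) x *:
  - ')' is a terminal: add ')' and stop
From Y → ε:
  - ε-production, so ε ∈ FIRST(Y)

Collecting: FIRST(Y) = { ')', ε }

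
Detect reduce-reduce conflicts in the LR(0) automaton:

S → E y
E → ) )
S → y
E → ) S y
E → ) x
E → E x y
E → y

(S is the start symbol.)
Yes — I4: [E → y .] vs [S → y .]

Augment with S' → S and build the canonical LR(0) collection (I0 = CLOSURE({[S' → . S]}), then GOTO on every symbol after a dot until no new states appear). It has 12 states:
  I0: { [E → . ) )], [E → . ) S y], [E → . ) x], [E → . E x y], [E → . y], [S → . E y], [S → . y], [S' → . S] }  — shift
  I1: { [E → ) . )], [E → ) . S y], [E → ) . x], [E → . ) )], [E → . ) S y], [E → . ) x], [E → . E x y], [E → . y], [S → . E y], [S → . y] }  — shift
  I2: { [E → E . x y], [S → E . y] }  — shift
  I3: { [S' → S .] }  — accept
  I4: { [E → y .], [S → y .] }  — 2 reduces
  I5: { [E → E x . y] }  — shift
  I6: { [S → E y .] }  — reduce
  I7: { [E → E x y .] }  — reduce
  I8: { [E → ) ) .], [E → ) . )], [E → ) . S y], [E → ) . x], [E → . ) )], [E → . ) S y], [E → . ) x], [E → . E x y], [E → . y], [S → . E y], [S → . y] }  — shift, reduce
  I9: { [E → ) S . y] }  — shift
  I10: { [E → ) x .] }  — reduce
  I11: { [E → ) S y .] }  — reduce

I4 contains complete items [E → y .], [S → y .] — reduce-reduce conflict.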